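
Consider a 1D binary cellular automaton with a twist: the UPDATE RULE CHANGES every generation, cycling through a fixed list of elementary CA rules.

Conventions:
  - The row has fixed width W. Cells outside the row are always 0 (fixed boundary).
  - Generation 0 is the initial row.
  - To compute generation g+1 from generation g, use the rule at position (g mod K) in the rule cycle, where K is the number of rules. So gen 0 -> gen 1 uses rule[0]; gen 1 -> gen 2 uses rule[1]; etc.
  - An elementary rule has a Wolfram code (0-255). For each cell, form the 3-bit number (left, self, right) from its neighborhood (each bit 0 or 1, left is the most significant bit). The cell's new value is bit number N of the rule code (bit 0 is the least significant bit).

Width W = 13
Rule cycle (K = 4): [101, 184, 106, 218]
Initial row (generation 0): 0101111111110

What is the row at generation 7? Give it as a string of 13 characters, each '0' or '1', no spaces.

Gen 0: 0101111111110
Gen 1 (rule 101): 0110000000010
Gen 2 (rule 184): 0101000000001
Gen 3 (rule 106): 1010000000010
Gen 4 (rule 218): 0001000000101
Gen 5 (rule 101): 1101011110111
Gen 6 (rule 184): 1010111101110
Gen 7 (rule 106): 0101100111010

Answer: 0101100111010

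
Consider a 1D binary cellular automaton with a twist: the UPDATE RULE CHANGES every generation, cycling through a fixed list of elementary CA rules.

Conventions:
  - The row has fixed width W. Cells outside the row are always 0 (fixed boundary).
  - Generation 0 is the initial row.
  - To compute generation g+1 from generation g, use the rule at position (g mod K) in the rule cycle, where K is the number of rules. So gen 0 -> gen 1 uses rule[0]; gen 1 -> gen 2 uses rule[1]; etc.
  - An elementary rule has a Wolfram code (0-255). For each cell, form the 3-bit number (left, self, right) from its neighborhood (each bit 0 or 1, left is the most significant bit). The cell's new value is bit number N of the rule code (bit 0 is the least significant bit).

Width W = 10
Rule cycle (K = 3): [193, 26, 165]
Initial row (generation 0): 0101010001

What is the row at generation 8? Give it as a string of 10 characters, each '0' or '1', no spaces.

Gen 0: 0101010001
Gen 1 (rule 193): 0000000100
Gen 2 (rule 26): 0000001010
Gen 3 (rule 165): 1111101110
Gen 4 (rule 193): 0111100110
Gen 5 (rule 26): 1100011101
Gen 6 (rule 165): 0001001011
Gen 7 (rule 193): 1100000001
Gen 8 (rule 26): 1010000010

Answer: 1010000010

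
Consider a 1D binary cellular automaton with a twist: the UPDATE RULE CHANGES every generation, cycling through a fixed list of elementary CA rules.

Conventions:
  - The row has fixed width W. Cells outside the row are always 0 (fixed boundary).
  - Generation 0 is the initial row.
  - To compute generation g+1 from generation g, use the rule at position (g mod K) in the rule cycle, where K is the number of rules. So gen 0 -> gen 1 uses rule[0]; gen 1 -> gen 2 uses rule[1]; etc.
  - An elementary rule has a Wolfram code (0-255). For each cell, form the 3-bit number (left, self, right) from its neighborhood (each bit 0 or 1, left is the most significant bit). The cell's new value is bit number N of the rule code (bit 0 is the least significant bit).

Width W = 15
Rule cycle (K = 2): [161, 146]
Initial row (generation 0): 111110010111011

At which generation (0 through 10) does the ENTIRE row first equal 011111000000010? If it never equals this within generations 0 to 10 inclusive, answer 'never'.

Answer: never

Derivation:
Gen 0: 111110010111011
Gen 1 (rule 161): 011100001010100
Gen 2 (rule 146): 101010010000010
Gen 3 (rule 161): 010100000111000
Gen 4 (rule 146): 100010001010100
Gen 5 (rule 161): 001000100101001
Gen 6 (rule 146): 010101011000110
Gen 7 (rule 161): 001010100010000
Gen 8 (rule 146): 010000010101000
Gen 9 (rule 161): 000111001010011
Gen 10 (rule 146): 001010110001100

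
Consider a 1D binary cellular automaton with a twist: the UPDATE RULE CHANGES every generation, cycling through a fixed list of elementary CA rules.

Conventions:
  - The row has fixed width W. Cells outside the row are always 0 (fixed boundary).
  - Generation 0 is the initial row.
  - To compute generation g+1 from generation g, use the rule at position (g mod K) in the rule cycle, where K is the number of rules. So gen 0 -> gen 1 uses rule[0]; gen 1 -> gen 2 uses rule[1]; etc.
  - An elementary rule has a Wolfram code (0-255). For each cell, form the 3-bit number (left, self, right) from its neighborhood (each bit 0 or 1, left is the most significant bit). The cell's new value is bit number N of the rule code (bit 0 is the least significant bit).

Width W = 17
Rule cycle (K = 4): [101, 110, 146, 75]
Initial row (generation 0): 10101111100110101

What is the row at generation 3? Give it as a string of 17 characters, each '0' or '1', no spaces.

Answer: 01101010011001010

Derivation:
Gen 0: 10101111100110101
Gen 1 (rule 101): 11110000100011111
Gen 2 (rule 110): 10010001100110001
Gen 3 (rule 146): 01101010011001010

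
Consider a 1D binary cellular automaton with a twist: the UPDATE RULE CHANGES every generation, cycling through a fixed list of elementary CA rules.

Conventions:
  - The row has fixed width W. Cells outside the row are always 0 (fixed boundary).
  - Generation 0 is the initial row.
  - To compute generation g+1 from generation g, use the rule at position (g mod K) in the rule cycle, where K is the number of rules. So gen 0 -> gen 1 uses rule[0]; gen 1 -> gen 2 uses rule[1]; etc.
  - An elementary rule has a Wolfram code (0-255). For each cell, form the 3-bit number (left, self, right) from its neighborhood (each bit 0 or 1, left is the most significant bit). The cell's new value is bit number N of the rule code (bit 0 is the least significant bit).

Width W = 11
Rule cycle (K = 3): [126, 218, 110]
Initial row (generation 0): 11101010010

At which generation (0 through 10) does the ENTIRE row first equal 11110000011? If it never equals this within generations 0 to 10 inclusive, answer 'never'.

Gen 0: 11101010010
Gen 1 (rule 126): 10111111111
Gen 2 (rule 218): 00111111111
Gen 3 (rule 110): 01100000001
Gen 4 (rule 126): 11110000011
Gen 5 (rule 218): 11111000111
Gen 6 (rule 110): 10001001101
Gen 7 (rule 126): 11011111111
Gen 8 (rule 218): 11011111111
Gen 9 (rule 110): 11110000001
Gen 10 (rule 126): 10011000011

Answer: 4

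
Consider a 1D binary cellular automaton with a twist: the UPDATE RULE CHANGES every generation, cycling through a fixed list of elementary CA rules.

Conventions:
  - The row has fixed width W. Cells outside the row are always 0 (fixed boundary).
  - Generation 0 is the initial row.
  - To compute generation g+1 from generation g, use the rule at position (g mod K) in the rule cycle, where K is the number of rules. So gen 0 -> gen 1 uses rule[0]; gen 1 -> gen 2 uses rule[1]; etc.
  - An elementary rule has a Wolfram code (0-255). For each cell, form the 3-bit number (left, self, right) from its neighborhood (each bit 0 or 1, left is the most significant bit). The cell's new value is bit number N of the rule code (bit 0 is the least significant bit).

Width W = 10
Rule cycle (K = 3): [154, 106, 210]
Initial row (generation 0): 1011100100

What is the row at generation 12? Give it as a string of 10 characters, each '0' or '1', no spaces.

Gen 0: 1011100100
Gen 1 (rule 154): 0011011010
Gen 2 (rule 106): 0111111100
Gen 3 (rule 210): 1011111110
Gen 4 (rule 154): 0011111101
Gen 5 (rule 106): 0110000110
Gen 6 (rule 210): 1011001011
Gen 7 (rule 154): 0010110010
Gen 8 (rule 106): 0101110100
Gen 9 (rule 210): 1000110010
Gen 10 (rule 154): 0101101101
Gen 11 (rule 106): 1011111110
Gen 12 (rule 210): 0001111111

Answer: 0001111111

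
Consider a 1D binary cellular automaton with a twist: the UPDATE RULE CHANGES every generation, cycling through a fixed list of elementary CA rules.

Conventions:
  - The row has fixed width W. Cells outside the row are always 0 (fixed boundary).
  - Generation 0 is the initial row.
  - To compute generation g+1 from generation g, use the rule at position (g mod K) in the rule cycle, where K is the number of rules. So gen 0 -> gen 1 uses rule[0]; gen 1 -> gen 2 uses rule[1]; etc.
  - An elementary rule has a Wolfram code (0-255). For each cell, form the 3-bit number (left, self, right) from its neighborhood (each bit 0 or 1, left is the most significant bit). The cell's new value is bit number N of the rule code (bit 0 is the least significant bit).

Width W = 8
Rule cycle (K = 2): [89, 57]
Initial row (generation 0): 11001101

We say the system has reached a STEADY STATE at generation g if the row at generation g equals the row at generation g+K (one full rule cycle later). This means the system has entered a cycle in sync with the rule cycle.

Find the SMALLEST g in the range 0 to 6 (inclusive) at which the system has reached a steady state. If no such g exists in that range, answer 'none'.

Answer: none

Derivation:
Gen 0: 11001101
Gen 1 (rule 89): 11101100
Gen 2 (rule 57): 10011011
Gen 3 (rule 89): 01011011
Gen 4 (rule 57): 00110110
Gen 5 (rule 89): 10110111
Gen 6 (rule 57): 01101100
Gen 7 (rule 89): 01101111
Gen 8 (rule 57): 01011000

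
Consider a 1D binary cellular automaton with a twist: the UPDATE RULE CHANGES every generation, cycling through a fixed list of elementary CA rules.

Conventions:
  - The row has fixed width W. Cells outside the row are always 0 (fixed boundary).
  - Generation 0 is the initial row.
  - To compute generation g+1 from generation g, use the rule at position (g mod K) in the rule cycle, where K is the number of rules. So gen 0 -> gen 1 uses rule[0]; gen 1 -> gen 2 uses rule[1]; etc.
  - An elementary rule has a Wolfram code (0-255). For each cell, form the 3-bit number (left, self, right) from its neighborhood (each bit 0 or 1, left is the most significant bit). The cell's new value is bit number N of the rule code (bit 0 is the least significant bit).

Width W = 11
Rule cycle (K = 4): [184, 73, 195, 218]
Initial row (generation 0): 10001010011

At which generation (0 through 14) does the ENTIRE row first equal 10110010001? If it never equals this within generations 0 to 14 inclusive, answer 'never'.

Answer: never

Derivation:
Gen 0: 10001010011
Gen 1 (rule 184): 01000101010
Gen 2 (rule 73): 00010000000
Gen 3 (rule 195): 11100111111
Gen 4 (rule 218): 11111111111
Gen 5 (rule 184): 11111111110
Gen 6 (rule 73): 10000000010
Gen 7 (rule 195): 00111111100
Gen 8 (rule 218): 01111111110
Gen 9 (rule 184): 01111111101
Gen 10 (rule 73): 01000000100
Gen 11 (rule 195): 10011111001
Gen 12 (rule 218): 01111111110
Gen 13 (rule 184): 01111111101
Gen 14 (rule 73): 01000000100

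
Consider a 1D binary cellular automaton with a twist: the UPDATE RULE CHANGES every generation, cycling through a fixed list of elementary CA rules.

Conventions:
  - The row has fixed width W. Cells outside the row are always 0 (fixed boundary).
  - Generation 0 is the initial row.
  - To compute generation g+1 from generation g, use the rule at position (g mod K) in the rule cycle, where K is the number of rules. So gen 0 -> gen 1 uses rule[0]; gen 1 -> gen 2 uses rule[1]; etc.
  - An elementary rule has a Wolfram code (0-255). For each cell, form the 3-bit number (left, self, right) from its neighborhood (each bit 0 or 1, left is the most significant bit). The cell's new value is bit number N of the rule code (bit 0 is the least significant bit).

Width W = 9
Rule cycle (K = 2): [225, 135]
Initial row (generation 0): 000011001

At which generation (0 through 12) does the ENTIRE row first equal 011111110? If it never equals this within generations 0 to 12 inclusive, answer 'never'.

Gen 0: 000011001
Gen 1 (rule 225): 111001000
Gen 2 (rule 135): 010011011
Gen 3 (rule 225): 000001101
Gen 4 (rule 135): 111110001
Gen 5 (rule 225): 011110100
Gen 6 (rule 135): 101100101
Gen 7 (rule 225): 010100010
Gen 8 (rule 135): 110101110
Gen 9 (rule 225): 011010110
Gen 10 (rule 135): 100010000
Gen 11 (rule 225): 001000111
Gen 12 (rule 135): 111011010

Answer: never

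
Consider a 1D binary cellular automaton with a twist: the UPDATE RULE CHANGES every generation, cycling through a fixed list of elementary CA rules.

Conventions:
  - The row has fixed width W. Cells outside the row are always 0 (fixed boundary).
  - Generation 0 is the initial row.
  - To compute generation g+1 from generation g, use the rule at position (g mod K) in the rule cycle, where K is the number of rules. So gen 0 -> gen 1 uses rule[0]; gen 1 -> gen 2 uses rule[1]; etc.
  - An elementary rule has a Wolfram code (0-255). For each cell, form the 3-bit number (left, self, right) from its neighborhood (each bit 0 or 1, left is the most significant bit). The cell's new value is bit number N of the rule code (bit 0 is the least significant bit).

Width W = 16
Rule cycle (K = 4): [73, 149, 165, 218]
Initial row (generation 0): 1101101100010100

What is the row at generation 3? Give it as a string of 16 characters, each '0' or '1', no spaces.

Gen 0: 1101101100010100
Gen 1 (rule 73): 1101101101000001
Gen 2 (rule 149): 0000000001111101
Gen 3 (rule 165): 1111111100111011

Answer: 1111111100111011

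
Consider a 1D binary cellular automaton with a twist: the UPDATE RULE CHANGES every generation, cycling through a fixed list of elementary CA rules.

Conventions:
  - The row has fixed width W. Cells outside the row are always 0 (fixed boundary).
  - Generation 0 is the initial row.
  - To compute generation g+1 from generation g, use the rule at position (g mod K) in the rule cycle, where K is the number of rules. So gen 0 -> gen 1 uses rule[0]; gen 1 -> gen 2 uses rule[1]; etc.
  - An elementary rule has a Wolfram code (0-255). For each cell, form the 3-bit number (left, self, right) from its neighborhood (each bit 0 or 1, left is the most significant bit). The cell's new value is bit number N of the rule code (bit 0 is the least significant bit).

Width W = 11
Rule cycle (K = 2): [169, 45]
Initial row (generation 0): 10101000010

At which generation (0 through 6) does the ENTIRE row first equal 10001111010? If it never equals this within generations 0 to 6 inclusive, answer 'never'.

Answer: never

Derivation:
Gen 0: 10101000010
Gen 1 (rule 169): 01010011000
Gen 2 (rule 45): 01110010011
Gen 3 (rule 169): 01100000010
Gen 4 (rule 45): 01001111010
Gen 5 (rule 169): 00001110100
Gen 6 (rule 45): 11101001101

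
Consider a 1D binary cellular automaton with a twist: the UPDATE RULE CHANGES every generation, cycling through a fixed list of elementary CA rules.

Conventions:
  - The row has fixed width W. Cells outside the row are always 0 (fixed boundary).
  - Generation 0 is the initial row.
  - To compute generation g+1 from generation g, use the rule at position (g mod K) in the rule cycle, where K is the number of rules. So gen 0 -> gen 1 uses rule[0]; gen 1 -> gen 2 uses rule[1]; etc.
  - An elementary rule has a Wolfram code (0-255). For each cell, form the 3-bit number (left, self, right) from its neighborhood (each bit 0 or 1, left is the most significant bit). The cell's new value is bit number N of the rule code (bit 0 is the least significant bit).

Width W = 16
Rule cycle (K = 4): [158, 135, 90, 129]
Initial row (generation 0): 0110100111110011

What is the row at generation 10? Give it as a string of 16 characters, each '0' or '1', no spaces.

Gen 0: 0110100111110011
Gen 1 (rule 158): 1100111111101110
Gen 2 (rule 135): 0001011111000100
Gen 3 (rule 90): 0010010001101010
Gen 4 (rule 129): 1000000100000000
Gen 5 (rule 158): 1100001110000000
Gen 6 (rule 135): 0001110100111111
Gen 7 (rule 90): 0011010011100001
Gen 8 (rule 129): 1000000001001100
Gen 9 (rule 158): 1100000011111010
Gen 10 (rule 135): 0001111101110010

Answer: 0001111101110010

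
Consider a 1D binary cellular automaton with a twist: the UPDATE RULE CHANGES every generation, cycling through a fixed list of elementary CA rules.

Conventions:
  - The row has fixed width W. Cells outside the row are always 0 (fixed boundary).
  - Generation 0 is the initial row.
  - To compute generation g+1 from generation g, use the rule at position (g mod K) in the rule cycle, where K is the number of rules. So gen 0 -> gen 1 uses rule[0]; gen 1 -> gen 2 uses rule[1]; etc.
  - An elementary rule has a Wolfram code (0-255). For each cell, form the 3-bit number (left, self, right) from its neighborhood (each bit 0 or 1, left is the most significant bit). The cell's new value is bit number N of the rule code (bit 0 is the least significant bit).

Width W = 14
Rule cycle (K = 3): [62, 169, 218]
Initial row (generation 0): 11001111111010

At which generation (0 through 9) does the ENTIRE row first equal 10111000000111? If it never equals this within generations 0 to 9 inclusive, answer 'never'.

Answer: 1

Derivation:
Gen 0: 11001111111010
Gen 1 (rule 62): 10111000000111
Gen 2 (rule 169): 01110011110110
Gen 3 (rule 218): 11111111110111
Gen 4 (rule 62): 10000000001100
Gen 5 (rule 169): 00111111101001
Gen 6 (rule 218): 01111111100110
Gen 7 (rule 62): 11000000011101
Gen 8 (rule 169): 10011111011010
Gen 9 (rule 218): 01111111011001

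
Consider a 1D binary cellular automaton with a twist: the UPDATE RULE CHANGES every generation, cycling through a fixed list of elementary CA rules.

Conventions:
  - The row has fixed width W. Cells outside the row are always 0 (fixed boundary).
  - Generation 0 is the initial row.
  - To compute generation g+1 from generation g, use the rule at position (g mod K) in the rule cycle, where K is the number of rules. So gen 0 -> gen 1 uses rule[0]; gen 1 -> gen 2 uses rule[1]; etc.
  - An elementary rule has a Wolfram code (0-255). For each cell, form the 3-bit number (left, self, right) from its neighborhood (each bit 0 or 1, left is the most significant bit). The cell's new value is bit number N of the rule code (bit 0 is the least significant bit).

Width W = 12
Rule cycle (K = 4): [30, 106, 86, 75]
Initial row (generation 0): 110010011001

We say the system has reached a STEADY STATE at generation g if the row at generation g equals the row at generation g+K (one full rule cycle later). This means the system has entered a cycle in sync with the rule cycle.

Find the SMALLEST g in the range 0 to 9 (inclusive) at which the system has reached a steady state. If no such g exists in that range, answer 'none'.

Gen 0: 110010011001
Gen 1 (rule 30): 101111110111
Gen 2 (rule 106): 011000011101
Gen 3 (rule 86): 101100100101
Gen 4 (rule 75): 001101001000
Gen 5 (rule 30): 011001111100
Gen 6 (rule 106): 111011000100
Gen 7 (rule 86): 001001101110
Gen 8 (rule 75): 110011101010
Gen 9 (rule 30): 101110001011
Gen 10 (rule 106): 011010010111
Gen 11 (rule 86): 101011110001
Gen 12 (rule 75): 000010010110
Gen 13 (rule 30): 000111110101

Answer: none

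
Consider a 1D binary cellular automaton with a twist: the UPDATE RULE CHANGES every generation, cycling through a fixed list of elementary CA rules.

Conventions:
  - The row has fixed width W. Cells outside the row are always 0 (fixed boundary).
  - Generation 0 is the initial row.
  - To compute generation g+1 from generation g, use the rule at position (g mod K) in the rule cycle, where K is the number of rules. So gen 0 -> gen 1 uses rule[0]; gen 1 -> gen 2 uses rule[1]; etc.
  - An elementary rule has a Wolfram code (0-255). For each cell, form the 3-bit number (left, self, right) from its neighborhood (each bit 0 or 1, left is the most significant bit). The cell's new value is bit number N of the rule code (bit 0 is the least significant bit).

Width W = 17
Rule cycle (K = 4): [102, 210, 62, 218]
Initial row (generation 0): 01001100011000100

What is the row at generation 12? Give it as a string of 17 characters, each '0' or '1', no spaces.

Gen 0: 01001100011000100
Gen 1 (rule 102): 11010100101001100
Gen 2 (rule 210): 01000011000110110
Gen 3 (rule 62): 11100110101101101
Gen 4 (rule 218): 11111110001101100
Gen 5 (rule 102): 00000010010110100
Gen 6 (rule 210): 00000101100010010
Gen 7 (rule 62): 00001111010111111
Gen 8 (rule 218): 00011111000111111
Gen 9 (rule 102): 00100001001000001
Gen 10 (rule 210): 01010010110100010
Gen 11 (rule 62): 11111111101110111
Gen 12 (rule 218): 11111111101110111

Answer: 11111111101110111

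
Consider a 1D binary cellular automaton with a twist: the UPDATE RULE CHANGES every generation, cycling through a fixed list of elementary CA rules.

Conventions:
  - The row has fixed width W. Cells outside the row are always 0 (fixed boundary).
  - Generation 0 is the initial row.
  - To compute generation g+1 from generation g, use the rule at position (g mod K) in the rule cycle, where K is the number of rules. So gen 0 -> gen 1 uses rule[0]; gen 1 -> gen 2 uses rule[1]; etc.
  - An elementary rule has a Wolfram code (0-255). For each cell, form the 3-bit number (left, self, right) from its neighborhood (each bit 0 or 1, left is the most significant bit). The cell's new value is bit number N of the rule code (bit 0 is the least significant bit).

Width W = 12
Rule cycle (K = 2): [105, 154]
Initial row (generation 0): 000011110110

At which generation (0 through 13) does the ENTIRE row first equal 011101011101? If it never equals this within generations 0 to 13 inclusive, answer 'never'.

Answer: never

Derivation:
Gen 0: 000011110110
Gen 1 (rule 105): 111010011110
Gen 2 (rule 154): 110001111101
Gen 3 (rule 105): 110101000110
Gen 4 (rule 154): 100000101101
Gen 5 (rule 105): 001110011110
Gen 6 (rule 154): 011101111101
Gen 7 (rule 105): 010111000110
Gen 8 (rule 154): 100110101101
Gen 9 (rule 105): 000111011110
Gen 10 (rule 154): 001110011101
Gen 11 (rule 105): 101010010110
Gen 12 (rule 154): 000001100101
Gen 13 (rule 105): 111101100010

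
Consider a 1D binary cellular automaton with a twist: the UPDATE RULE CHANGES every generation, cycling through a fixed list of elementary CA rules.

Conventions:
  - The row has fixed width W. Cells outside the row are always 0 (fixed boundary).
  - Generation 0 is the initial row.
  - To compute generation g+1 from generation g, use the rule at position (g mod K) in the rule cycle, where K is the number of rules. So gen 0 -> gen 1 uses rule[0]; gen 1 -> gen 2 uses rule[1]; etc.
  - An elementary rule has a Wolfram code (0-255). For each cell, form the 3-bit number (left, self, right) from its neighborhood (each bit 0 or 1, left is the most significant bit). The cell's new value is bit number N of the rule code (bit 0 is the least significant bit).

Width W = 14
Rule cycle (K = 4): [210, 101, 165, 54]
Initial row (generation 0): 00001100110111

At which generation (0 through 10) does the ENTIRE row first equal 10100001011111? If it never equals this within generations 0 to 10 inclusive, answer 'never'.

Gen 0: 00001100110111
Gen 1 (rule 210): 00010111010011
Gen 2 (rule 101): 11011001110001
Gen 3 (rule 165): 00100000100101
Gen 4 (rule 54): 01110001111111
Gen 5 (rule 210): 10111010111111
Gen 6 (rule 101): 11001111000001
Gen 7 (rule 165): 00000110011101
Gen 8 (rule 54): 00001001100011
Gen 9 (rule 210): 00010110110101
Gen 10 (rule 101): 11011011011111

Answer: never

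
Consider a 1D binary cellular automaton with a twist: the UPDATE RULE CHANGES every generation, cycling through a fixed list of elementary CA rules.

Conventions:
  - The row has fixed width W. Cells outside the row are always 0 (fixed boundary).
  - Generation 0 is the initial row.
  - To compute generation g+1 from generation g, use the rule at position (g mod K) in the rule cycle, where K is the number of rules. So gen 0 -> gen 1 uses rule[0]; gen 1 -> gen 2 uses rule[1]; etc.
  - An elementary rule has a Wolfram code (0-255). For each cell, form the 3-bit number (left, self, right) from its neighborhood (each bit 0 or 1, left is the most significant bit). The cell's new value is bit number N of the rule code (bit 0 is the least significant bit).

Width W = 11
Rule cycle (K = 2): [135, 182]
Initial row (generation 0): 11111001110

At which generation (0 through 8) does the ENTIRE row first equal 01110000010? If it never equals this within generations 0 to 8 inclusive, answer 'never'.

Answer: 5

Derivation:
Gen 0: 11111001110
Gen 1 (rule 135): 01110010100
Gen 2 (rule 182): 10101111110
Gen 3 (rule 135): 10100111100
Gen 4 (rule 182): 11111011010
Gen 5 (rule 135): 01110000010
Gen 6 (rule 182): 10101000111
Gen 7 (rule 135): 10101011010
Gen 8 (rule 182): 11111100111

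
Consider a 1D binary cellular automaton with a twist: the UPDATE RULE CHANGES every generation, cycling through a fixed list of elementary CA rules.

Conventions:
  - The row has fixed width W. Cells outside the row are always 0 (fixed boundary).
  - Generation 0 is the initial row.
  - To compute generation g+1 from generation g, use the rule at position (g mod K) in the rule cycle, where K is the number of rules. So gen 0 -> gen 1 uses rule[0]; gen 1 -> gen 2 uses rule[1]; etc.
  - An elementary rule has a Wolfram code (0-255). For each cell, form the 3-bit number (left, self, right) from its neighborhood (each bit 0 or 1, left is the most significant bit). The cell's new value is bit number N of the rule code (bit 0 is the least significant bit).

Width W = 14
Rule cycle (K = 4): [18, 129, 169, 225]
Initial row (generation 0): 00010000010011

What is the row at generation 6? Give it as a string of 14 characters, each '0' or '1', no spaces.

Gen 0: 00010000010011
Gen 1 (rule 18): 00101000101100
Gen 2 (rule 129): 10000010000001
Gen 3 (rule 169): 00111000111100
Gen 4 (rule 225): 10011010011101
Gen 5 (rule 18): 01100001100000
Gen 6 (rule 129): 00001100001111

Answer: 00001100001111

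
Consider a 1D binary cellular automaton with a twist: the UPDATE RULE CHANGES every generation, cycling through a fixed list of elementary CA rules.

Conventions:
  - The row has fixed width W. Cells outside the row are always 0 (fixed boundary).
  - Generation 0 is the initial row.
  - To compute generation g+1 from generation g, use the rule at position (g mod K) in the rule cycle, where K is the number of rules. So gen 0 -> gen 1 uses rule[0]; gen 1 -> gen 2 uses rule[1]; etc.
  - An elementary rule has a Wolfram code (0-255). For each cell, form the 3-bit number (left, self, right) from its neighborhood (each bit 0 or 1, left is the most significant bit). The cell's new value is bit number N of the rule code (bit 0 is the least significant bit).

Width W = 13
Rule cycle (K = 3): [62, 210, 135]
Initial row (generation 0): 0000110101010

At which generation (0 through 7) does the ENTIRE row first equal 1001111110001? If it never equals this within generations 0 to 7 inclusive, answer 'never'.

Gen 0: 0000110101010
Gen 1 (rule 62): 0001101111111
Gen 2 (rule 210): 0010100111111
Gen 3 (rule 135): 1110101011110
Gen 4 (rule 62): 1001111110001
Gen 5 (rule 210): 0110111111010
Gen 6 (rule 135): 1000011110010
Gen 7 (rule 62): 1100110001111

Answer: 4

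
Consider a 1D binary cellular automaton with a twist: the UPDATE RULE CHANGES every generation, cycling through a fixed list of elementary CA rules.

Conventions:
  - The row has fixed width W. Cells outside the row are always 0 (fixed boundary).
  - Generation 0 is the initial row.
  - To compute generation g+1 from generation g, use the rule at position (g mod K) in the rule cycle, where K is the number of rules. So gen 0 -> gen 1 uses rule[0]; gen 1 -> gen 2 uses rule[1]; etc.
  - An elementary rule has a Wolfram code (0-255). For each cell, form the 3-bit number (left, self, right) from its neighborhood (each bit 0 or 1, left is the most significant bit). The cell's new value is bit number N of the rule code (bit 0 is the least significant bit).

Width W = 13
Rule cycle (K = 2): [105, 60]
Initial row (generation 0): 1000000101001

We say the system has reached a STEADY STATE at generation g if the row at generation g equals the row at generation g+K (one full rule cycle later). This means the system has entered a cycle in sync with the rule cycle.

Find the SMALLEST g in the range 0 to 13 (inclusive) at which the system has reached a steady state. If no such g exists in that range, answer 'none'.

Gen 0: 1000000101001
Gen 1 (rule 105): 0011110010000
Gen 2 (rule 60): 0010001011000
Gen 3 (rule 105): 1000100111011
Gen 4 (rule 60): 1100110100110
Gen 5 (rule 105): 1100111000110
Gen 6 (rule 60): 1010100100101
Gen 7 (rule 105): 0101000000010
Gen 8 (rule 60): 0111100000011
Gen 9 (rule 105): 0100101111011
Gen 10 (rule 60): 0110111000110
Gen 11 (rule 105): 0111101010110
Gen 12 (rule 60): 0100011111101
Gen 13 (rule 105): 0001010000110
Gen 14 (rule 60): 0001111000101
Gen 15 (rule 105): 1101001010010

Answer: none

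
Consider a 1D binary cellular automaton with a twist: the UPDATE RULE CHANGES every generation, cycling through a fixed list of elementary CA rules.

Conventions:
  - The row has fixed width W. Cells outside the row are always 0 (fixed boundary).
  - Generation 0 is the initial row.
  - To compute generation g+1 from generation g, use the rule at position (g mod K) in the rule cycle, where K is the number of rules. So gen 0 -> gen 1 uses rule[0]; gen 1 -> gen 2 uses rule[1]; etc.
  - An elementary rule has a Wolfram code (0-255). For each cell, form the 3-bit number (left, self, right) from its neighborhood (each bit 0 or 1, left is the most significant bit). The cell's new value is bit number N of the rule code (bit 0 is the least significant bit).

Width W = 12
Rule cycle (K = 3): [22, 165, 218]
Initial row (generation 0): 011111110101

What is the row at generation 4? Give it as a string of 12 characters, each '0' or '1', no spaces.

Gen 0: 011111110101
Gen 1 (rule 22): 100000000101
Gen 2 (rule 165): 101111110111
Gen 3 (rule 218): 001111110111
Gen 4 (rule 22): 010000000000

Answer: 010000000000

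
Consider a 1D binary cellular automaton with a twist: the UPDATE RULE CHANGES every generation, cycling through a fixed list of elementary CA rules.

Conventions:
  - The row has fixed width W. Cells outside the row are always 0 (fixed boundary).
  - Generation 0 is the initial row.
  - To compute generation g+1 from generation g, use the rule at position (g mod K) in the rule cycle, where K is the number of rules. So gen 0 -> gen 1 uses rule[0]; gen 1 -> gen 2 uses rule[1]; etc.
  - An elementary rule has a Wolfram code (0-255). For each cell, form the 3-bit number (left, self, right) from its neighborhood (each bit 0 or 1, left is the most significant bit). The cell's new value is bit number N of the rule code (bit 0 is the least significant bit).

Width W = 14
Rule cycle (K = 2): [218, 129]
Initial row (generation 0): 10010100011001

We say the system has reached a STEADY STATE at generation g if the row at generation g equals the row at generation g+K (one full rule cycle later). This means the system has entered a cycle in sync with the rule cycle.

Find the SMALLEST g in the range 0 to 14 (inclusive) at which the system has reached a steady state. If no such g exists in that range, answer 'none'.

Gen 0: 10010100011001
Gen 1 (rule 218): 01100010111110
Gen 2 (rule 129): 00001000011100
Gen 3 (rule 218): 00010100111110
Gen 4 (rule 129): 11000000011100
Gen 5 (rule 218): 11100000111110
Gen 6 (rule 129): 01001110011100
Gen 7 (rule 218): 10111111111110
Gen 8 (rule 129): 00011111111100
Gen 9 (rule 218): 00111111111110
Gen 10 (rule 129): 10011111111100
Gen 11 (rule 218): 01111111111110
Gen 12 (rule 129): 00111111111100
Gen 13 (rule 218): 01111111111110
Gen 14 (rule 129): 00111111111100
Gen 15 (rule 218): 01111111111110
Gen 16 (rule 129): 00111111111100

Answer: 11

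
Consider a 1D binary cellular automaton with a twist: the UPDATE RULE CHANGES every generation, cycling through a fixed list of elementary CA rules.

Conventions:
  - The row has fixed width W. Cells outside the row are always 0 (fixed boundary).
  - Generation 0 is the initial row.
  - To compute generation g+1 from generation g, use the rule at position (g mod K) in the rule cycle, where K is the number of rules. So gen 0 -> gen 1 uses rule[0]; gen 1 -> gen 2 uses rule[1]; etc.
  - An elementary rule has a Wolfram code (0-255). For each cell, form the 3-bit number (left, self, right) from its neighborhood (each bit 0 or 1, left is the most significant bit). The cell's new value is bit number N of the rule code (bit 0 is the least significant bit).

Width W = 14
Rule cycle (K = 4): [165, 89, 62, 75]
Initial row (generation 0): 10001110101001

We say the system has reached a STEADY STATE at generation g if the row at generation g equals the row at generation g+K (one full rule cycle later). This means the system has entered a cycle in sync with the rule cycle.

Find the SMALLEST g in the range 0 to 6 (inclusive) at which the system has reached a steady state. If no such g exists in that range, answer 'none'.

Answer: none

Derivation:
Gen 0: 10001110101001
Gen 1 (rule 165): 10100101111001
Gen 2 (rule 89): 00010001001100
Gen 3 (rule 62): 00111011111010
Gen 4 (rule 75): 11101010001000
Gen 5 (rule 165): 01011110101011
Gen 6 (rule 89): 00010010000011
Gen 7 (rule 62): 00111111000110
Gen 8 (rule 75): 11100001011110
Gen 9 (rule 165): 01001101101100
Gen 10 (rule 89): 00101101101111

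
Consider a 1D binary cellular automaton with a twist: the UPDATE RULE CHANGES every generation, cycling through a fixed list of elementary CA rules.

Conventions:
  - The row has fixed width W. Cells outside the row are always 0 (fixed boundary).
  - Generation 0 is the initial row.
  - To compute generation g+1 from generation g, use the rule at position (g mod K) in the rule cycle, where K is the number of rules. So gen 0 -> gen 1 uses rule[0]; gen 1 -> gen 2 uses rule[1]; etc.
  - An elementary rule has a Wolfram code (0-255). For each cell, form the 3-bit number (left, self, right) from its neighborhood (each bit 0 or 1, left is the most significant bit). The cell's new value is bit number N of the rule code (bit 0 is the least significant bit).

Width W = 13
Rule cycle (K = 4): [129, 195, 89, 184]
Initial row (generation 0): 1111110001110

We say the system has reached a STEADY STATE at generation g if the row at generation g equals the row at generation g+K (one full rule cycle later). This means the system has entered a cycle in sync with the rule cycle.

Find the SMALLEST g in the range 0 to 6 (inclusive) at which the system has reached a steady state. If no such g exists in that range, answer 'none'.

Answer: none

Derivation:
Gen 0: 1111110001110
Gen 1 (rule 129): 0111100100100
Gen 2 (rule 195): 1011101001001
Gen 3 (rule 89): 0010100100100
Gen 4 (rule 184): 0001010010010
Gen 5 (rule 129): 1100000000000
Gen 6 (rule 195): 0101111111111
Gen 7 (rule 89): 0001000000001
Gen 8 (rule 184): 0000100000000
Gen 9 (rule 129): 1110001111111
Gen 10 (rule 195): 0110110111111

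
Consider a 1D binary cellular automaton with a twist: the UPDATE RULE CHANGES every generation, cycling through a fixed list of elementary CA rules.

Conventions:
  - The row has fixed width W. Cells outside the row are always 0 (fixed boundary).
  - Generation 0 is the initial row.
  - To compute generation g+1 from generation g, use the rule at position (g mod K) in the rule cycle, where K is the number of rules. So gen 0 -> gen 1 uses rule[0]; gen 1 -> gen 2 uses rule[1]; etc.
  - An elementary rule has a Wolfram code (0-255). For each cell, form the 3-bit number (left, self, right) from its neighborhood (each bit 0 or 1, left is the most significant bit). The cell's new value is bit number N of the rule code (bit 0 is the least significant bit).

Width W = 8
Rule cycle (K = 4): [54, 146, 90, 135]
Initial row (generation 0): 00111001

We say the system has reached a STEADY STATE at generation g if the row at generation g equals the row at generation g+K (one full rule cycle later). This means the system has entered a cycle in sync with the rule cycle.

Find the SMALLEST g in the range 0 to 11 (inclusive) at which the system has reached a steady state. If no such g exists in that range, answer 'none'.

Answer: 4

Derivation:
Gen 0: 00111001
Gen 1 (rule 54): 01000111
Gen 2 (rule 146): 10101010
Gen 3 (rule 90): 00000001
Gen 4 (rule 135): 11111111
Gen 5 (rule 54): 00000000
Gen 6 (rule 146): 00000000
Gen 7 (rule 90): 00000000
Gen 8 (rule 135): 11111111
Gen 9 (rule 54): 00000000
Gen 10 (rule 146): 00000000
Gen 11 (rule 90): 00000000
Gen 12 (rule 135): 11111111
Gen 13 (rule 54): 00000000
Gen 14 (rule 146): 00000000
Gen 15 (rule 90): 00000000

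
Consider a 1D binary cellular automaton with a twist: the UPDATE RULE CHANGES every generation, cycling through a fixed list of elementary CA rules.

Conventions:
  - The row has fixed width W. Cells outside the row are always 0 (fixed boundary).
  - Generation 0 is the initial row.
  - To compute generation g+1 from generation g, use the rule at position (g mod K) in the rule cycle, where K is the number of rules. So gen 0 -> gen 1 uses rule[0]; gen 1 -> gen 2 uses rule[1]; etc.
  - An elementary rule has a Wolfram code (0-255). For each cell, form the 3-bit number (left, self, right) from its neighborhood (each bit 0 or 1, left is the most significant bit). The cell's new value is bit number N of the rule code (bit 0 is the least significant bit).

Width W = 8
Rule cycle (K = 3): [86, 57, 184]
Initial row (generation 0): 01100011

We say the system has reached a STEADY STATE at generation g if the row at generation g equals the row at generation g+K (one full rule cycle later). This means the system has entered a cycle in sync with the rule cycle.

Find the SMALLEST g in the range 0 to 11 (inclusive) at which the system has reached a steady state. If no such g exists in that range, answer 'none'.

Gen 0: 01100011
Gen 1 (rule 86): 10110101
Gen 2 (rule 57): 01101010
Gen 3 (rule 184): 01010101
Gen 4 (rule 86): 11010101
Gen 5 (rule 57): 10101010
Gen 6 (rule 184): 01010101
Gen 7 (rule 86): 11010101
Gen 8 (rule 57): 10101010
Gen 9 (rule 184): 01010101
Gen 10 (rule 86): 11010101
Gen 11 (rule 57): 10101010
Gen 12 (rule 184): 01010101
Gen 13 (rule 86): 11010101
Gen 14 (rule 57): 10101010

Answer: 3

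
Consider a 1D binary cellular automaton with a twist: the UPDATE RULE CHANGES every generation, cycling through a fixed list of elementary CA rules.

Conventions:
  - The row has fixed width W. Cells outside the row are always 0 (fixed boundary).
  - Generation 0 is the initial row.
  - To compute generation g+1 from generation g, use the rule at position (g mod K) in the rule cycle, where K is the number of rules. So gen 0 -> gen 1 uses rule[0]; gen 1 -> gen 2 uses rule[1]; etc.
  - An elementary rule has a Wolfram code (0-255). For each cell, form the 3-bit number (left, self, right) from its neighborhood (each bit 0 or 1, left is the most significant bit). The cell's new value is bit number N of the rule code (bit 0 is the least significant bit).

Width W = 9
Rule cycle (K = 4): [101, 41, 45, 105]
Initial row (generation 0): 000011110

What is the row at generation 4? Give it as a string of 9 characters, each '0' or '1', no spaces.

Gen 0: 000011110
Gen 1 (rule 101): 111000010
Gen 2 (rule 41): 100011000
Gen 3 (rule 45): 101010011
Gen 4 (rule 105): 010100011

Answer: 010100011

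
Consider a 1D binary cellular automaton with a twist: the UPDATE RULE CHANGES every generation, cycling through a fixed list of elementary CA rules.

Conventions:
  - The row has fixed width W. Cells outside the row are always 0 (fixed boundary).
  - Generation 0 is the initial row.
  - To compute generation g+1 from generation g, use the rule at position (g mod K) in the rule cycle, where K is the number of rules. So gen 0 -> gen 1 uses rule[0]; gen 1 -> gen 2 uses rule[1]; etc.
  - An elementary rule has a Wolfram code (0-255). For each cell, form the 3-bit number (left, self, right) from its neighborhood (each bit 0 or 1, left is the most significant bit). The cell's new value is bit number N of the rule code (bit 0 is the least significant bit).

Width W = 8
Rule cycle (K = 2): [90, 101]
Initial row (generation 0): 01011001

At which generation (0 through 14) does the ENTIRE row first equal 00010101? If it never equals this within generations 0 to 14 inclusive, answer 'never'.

Gen 0: 01011001
Gen 1 (rule 90): 10011110
Gen 2 (rule 101): 10000010
Gen 3 (rule 90): 01000101
Gen 4 (rule 101): 01010111
Gen 5 (rule 90): 10000101
Gen 6 (rule 101): 10110111
Gen 7 (rule 90): 00110101
Gen 8 (rule 101): 10011111
Gen 9 (rule 90): 01110001
Gen 10 (rule 101): 00010101
Gen 11 (rule 90): 00100000
Gen 12 (rule 101): 10101111
Gen 13 (rule 90): 00001001
Gen 14 (rule 101): 11101001

Answer: 10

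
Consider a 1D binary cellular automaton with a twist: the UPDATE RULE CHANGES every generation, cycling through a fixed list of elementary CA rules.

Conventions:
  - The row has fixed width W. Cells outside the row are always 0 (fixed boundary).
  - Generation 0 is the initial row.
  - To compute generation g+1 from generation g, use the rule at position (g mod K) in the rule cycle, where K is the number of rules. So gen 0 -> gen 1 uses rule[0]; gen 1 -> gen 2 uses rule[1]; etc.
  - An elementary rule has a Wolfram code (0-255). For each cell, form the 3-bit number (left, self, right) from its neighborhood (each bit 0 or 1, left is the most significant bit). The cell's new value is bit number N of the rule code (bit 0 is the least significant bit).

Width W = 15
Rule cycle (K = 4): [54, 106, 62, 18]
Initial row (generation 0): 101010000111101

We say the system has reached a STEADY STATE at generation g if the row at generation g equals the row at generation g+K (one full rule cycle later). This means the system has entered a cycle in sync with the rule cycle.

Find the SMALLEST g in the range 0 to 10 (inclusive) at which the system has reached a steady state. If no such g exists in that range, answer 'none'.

Answer: 8

Derivation:
Gen 0: 101010000111101
Gen 1 (rule 54): 111111001000011
Gen 2 (rule 106): 100001010000111
Gen 3 (rule 62): 110011111001100
Gen 4 (rule 18): 001100000110010
Gen 5 (rule 54): 010010001001111
Gen 6 (rule 106): 100100010011001
Gen 7 (rule 62): 111110111110111
Gen 8 (rule 18): 000000000000000
Gen 9 (rule 54): 000000000000000
Gen 10 (rule 106): 000000000000000
Gen 11 (rule 62): 000000000000000
Gen 12 (rule 18): 000000000000000
Gen 13 (rule 54): 000000000000000
Gen 14 (rule 106): 000000000000000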